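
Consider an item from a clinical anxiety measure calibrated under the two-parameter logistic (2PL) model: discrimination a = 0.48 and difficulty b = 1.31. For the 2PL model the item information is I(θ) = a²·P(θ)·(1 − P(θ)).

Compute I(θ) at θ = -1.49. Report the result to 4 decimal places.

P = 1/(1+e^{1.3440}) = 0.2069
P(1−P) = 0.2069 × 0.7931 = 0.1641
I = a² × P(1−P) = 0.48² × 0.1641 = 0.03780

0.0378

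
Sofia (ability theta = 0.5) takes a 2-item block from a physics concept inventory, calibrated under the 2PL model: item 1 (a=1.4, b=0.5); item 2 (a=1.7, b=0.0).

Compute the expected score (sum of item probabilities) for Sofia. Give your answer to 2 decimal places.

P(theta) = 1 / (1 + exp(−a(theta − b)))
P_1 = 1/(1+e^{0.0000}) = 0.5000
P_2 = 1/(1+e^{-0.8500}) = 0.7006
E[score] = 0.5000 + 0.7006 = 1.2006

1.20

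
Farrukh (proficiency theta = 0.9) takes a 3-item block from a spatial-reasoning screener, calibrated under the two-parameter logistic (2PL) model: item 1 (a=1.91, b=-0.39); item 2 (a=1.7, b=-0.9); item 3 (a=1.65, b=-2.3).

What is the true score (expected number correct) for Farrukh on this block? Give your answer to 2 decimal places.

2.87

P(theta) = 1 / (1 + exp(−a(theta − b)))
P_1 = 1/(1+e^{-2.4639}) = 0.9216
P_2 = 1/(1+e^{-3.0600}) = 0.9552
P_3 = 1/(1+e^{-5.2800}) = 0.9949
E[score] = 0.9216 + 0.9552 + 0.9949 = 2.8717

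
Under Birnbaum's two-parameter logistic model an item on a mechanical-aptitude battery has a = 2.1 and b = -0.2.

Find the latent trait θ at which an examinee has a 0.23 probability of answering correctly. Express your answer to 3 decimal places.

P(θ) = 1 / (1 + exp(−a(θ − b)))
logit = ln(0.2300/0.7700) = -1.2083
θ = b + logit/(a) = -0.2 + (-1.2083)/2.1000 = -0.7754

-0.775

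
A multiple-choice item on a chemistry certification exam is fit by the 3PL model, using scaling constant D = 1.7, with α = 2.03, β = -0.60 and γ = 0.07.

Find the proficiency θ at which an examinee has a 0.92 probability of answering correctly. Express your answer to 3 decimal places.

0.085

P(θ) = γ + (1 − γ) · 1 / (1 + exp(−D·α(θ − β)))
Remove guessing floor: (0.92 − 0.07)/(1 − 0.07) = 0.9140
logit = ln(0.9140/0.0860) = 2.3632
θ = β + logit/(1.7·α) = -0.60 + 2.3632/3.4510 = 0.0848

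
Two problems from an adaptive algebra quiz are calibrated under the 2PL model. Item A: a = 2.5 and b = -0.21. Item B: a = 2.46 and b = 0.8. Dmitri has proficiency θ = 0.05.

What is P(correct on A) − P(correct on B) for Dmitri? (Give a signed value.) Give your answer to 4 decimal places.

P(θ) = 1 / (1 + exp(−a(θ − b)))
P_A = 0.6570
P_B = 0.1365
P_A − P_B = 0.5205

0.5205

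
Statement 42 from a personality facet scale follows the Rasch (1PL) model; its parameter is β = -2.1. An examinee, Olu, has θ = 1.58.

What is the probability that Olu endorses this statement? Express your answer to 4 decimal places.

P(θ) = 1 / (1 + exp(−(θ − β)))
Exponent: (1.58 − (-2.1)) = 3.6800
1/(1 + e^{-3.6800}) = 0.9754
P = 0.9754

0.9754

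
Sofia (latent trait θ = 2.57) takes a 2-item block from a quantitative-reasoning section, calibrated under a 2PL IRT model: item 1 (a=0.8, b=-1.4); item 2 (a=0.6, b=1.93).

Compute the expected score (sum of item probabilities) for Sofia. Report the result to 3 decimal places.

P(θ) = 1 / (1 + exp(−a(θ − b)))
P_1 = 1/(1+e^{-3.1760}) = 0.9599
P_2 = 1/(1+e^{-0.3840}) = 0.5948
E[score] = 0.9599 + 0.5948 = 1.5548

1.555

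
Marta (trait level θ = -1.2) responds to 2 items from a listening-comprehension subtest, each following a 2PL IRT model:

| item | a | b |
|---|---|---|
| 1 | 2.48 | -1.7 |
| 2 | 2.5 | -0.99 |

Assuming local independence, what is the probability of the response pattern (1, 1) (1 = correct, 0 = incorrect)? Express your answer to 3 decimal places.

0.288

P(θ) = 1 / (1 + exp(−a(θ − b)))
P_1 = 1/(1+e^{-1.2400}) = 0.7756
P_2 = 1/(1+e^{0.5250}) = 0.3717
L = P_1 × P_2 = 0.7756 × 0.3717 = 0.28826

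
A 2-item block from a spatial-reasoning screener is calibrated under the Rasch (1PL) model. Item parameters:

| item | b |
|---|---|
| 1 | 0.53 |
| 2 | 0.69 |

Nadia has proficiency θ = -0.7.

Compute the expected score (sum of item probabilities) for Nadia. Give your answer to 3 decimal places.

0.426

P(θ) = 1 / (1 + exp(−(θ − b)))
P_1 = 1/(1+e^{1.2300}) = 0.2262
P_2 = 1/(1+e^{1.3900}) = 0.1994
E[score] = 0.2262 + 0.1994 = 0.4256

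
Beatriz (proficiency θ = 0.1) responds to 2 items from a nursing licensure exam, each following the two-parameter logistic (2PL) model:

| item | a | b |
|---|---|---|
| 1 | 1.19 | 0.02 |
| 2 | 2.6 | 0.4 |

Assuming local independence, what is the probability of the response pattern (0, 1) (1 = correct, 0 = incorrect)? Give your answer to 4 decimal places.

0.1497

P(θ) = 1 / (1 + exp(−a(θ − b)))
P_1 = 1/(1+e^{-0.0952}) = 0.5238
P_2 = 1/(1+e^{0.7800}) = 0.3143
L = (1−P_1) × P_2 = 0.4762 × 0.3143 = 0.14968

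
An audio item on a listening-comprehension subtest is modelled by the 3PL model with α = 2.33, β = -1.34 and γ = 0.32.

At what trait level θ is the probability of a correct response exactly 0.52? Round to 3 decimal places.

-1.716

P(θ) = γ + (1 − γ) · 1 / (1 + exp(−α(θ − β)))
Remove guessing floor: (0.52 − 0.32)/(1 − 0.32) = 0.2941
logit = ln(0.2941/0.7059) = -0.8755
θ = β + logit/(α) = -1.34 + (-0.8755)/2.3300 = -1.7157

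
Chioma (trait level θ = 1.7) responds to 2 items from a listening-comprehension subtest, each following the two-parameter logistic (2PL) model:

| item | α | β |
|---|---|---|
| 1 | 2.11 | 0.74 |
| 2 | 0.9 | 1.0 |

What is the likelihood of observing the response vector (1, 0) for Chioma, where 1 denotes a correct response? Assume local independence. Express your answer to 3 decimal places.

P(θ) = 1 / (1 + exp(−α(θ − β)))
P_1 = 1/(1+e^{-2.0256}) = 0.8835
P_2 = 1/(1+e^{-0.6300}) = 0.6525
L = P_1 × (1−P_2) = 0.8835 × 0.3475 = 0.30701

0.307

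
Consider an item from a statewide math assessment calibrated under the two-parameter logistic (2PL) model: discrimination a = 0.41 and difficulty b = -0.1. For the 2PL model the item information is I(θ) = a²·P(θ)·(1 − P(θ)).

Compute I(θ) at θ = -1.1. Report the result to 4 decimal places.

P = 1/(1+e^{0.4100}) = 0.3989
P(1−P) = 0.3989 × 0.6011 = 0.2398
I = a² × P(1−P) = 0.41² × 0.2398 = 0.04031

0.0403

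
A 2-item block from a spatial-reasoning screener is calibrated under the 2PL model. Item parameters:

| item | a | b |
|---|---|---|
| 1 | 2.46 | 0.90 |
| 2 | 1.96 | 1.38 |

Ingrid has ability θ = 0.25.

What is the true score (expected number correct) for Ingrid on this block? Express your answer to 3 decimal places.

0.267

P(θ) = 1 / (1 + exp(−a(θ − b)))
P_1 = 1/(1+e^{1.5990}) = 0.1681
P_2 = 1/(1+e^{2.2148}) = 0.0984
E[score] = 0.1681 + 0.0984 = 0.2666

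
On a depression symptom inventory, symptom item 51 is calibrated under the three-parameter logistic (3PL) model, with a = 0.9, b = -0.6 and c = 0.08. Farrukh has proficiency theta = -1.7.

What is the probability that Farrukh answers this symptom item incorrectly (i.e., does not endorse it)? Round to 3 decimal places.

P(theta) = c + (1 − c) · 1 / (1 + exp(−a(theta − b)))
Exponent: 0.9 × (-1.7 − (-0.6)) = -0.9900
1/(1 + e^{0.9900}) = 0.2709
P = 0.08 + 0.92 × 0.2709 = 0.3292
P(incorrect) = 1 − 0.3292 = 0.6708

0.671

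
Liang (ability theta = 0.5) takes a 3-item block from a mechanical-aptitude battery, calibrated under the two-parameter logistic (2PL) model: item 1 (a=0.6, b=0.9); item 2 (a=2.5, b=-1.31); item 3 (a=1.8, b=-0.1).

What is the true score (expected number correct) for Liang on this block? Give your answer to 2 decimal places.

P(theta) = 1 / (1 + exp(−a(theta − b)))
P_1 = 1/(1+e^{0.2400}) = 0.4403
P_2 = 1/(1+e^{-4.5250}) = 0.9893
P_3 = 1/(1+e^{-1.0800}) = 0.7465
E[score] = 0.4403 + 0.9893 + 0.7465 = 2.1761

2.18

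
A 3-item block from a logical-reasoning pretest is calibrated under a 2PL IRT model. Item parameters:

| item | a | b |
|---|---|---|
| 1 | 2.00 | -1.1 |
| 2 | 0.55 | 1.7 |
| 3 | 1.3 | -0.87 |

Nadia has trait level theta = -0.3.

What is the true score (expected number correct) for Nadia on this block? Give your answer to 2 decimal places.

P(theta) = 1 / (1 + exp(−a(theta − b)))
P_1 = 1/(1+e^{-1.6000}) = 0.8320
P_2 = 1/(1+e^{1.1000}) = 0.2497
P_3 = 1/(1+e^{-0.7410}) = 0.6772
E[score] = 0.8320 + 0.2497 + 0.6772 = 1.7590

1.76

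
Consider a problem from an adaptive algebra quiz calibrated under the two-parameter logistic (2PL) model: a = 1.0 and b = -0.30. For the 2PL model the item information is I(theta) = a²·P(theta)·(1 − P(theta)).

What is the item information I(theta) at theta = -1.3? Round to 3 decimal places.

0.197

P = 1/(1+e^{1.0000}) = 0.2689
P(1−P) = 0.2689 × 0.7311 = 0.1966
I = a² × P(1−P) = 1.0² × 0.1966 = 0.19661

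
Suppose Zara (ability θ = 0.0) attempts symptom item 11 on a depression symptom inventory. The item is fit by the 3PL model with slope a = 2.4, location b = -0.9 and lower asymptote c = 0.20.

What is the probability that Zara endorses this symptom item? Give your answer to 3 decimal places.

P(θ) = c + (1 − c) · 1 / (1 + exp(−a(θ − b)))
Exponent: 2.4 × (0.0 − (-0.9)) = 2.1600
1/(1 + e^{-2.1600}) = 0.8966
P = 0.20 + 0.80 × 0.8966 = 0.9173

0.917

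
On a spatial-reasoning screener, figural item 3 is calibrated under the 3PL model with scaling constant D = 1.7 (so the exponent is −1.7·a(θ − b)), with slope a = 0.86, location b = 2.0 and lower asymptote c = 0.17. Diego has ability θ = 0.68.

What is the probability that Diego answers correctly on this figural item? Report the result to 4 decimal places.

0.2752

P(θ) = c + (1 − c) · 1 / (1 + exp(−D·a(θ − b)))
Exponent: 1.7 × 0.86 × (0.68 − 2.0) = -1.9298
1/(1 + e^{1.9298}) = 0.1268
P = 0.17 + 0.83 × 0.1268 = 0.2752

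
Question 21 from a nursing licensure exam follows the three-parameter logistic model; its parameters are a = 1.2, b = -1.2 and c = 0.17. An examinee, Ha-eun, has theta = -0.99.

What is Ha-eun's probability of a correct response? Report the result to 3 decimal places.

0.637

P(theta) = c + (1 − c) · 1 / (1 + exp(−a(theta − b)))
Exponent: 1.2 × (-0.99 − (-1.2)) = 0.2520
1/(1 + e^{-0.2520}) = 0.5627
P = 0.17 + 0.83 × 0.5627 = 0.6370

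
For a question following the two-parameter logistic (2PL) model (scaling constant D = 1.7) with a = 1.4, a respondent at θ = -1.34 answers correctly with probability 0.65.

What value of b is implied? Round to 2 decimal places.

P(θ) = 1 / (1 + exp(−D·a(θ − b)))
logit(0.65) = ln(0.65/0.35) = 0.6190
b = θ − logit/(1.7·a) = -1.34 − 0.6190/2.3800 = -1.6001

-1.60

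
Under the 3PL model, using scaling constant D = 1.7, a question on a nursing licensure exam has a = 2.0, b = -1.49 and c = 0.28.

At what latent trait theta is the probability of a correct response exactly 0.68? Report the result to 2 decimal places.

P(theta) = c + (1 − c) · 1 / (1 + exp(−D·a(theta − b)))
Remove guessing floor: (0.68 − 0.28)/(1 − 0.28) = 0.5556
logit = ln(0.5556/0.4444) = 0.2231
theta = b + logit/(1.7·a) = -1.49 + 0.2231/3.4000 = -1.4244

-1.42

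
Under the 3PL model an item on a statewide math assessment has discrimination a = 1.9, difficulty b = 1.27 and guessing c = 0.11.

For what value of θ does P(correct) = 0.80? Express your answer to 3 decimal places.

P(θ) = c + (1 − c) · 1 / (1 + exp(−a(θ − b)))
Remove guessing floor: (0.80 − 0.11)/(1 − 0.11) = 0.7753
logit = ln(0.7753/0.2247) = 1.2384
θ = b + logit/(a) = 1.27 + 1.2384/1.9000 = 1.9218

1.922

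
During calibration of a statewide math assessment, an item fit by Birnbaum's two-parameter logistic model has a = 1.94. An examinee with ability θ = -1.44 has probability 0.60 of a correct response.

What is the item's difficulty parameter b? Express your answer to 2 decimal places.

P(θ) = 1 / (1 + exp(−a(θ − b)))
logit(0.60) = ln(0.60/0.40) = 0.4055
b = θ − logit/(a) = -1.44 − 0.4055/1.9400 = -1.6490

-1.65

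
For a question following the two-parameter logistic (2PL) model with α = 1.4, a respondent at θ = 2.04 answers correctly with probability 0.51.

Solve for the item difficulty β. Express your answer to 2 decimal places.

P(θ) = 1 / (1 + exp(−α(θ − β)))
logit(0.51) = ln(0.51/0.49) = 0.0400
β = θ − logit/(α) = 2.04 − 0.0400/1.4000 = 2.0114

2.01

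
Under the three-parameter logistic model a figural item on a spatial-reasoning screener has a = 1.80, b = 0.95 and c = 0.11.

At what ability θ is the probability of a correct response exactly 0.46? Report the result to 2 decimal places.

P(θ) = c + (1 − c) · 1 / (1 + exp(−a(θ − b)))
Remove guessing floor: (0.46 − 0.11)/(1 − 0.11) = 0.3933
logit = ln(0.3933/0.6067) = -0.4336
θ = b + logit/(a) = 0.95 + (-0.4336)/1.8000 = 0.7091

0.71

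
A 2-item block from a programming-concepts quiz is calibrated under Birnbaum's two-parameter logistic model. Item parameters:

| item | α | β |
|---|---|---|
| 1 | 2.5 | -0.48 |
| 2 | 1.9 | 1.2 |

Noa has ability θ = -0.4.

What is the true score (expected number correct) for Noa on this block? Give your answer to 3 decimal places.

0.595

P(θ) = 1 / (1 + exp(−α(θ − β)))
P_1 = 1/(1+e^{-0.2000}) = 0.5498
P_2 = 1/(1+e^{3.0400}) = 0.0457
E[score] = 0.5498 + 0.0457 = 0.5955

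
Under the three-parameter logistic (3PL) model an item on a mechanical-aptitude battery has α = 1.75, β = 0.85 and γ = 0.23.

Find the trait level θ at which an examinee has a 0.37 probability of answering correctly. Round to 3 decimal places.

P(θ) = γ + (1 − γ) · 1 / (1 + exp(−α(θ − β)))
Remove guessing floor: (0.37 − 0.23)/(1 − 0.23) = 0.1818
logit = ln(0.1818/0.8182) = -1.5041
θ = β + logit/(α) = 0.85 + (-1.5041)/1.7500 = -0.0095

-0.009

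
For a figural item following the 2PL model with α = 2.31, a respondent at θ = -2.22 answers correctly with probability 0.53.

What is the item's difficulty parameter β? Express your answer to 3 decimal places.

P(θ) = 1 / (1 + exp(−α(θ − β)))
logit(0.53) = ln(0.53/0.47) = 0.1201
β = θ − logit/(α) = -2.22 − 0.1201/2.3100 = -2.2720

-2.272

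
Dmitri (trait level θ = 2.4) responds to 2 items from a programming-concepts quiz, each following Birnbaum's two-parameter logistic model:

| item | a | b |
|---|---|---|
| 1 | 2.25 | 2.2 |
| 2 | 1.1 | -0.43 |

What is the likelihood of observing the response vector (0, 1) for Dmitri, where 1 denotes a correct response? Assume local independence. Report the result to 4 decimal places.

P(θ) = 1 / (1 + exp(−a(θ − b)))
P_1 = 1/(1+e^{-0.4500}) = 0.6106
P_2 = 1/(1+e^{-3.1130}) = 0.9574
L = (1−P_1) × P_2 = 0.3894 × 0.9574 = 0.37278

0.3728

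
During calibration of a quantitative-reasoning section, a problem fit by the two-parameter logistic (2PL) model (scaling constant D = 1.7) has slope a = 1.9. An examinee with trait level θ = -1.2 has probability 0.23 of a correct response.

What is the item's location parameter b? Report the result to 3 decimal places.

-0.826

P(θ) = 1 / (1 + exp(−D·a(θ − b)))
logit(0.23) = ln(0.23/0.77) = -1.2083
b = θ − logit/(1.7·a) = -1.2 − (-1.2083)/3.2300 = -0.8259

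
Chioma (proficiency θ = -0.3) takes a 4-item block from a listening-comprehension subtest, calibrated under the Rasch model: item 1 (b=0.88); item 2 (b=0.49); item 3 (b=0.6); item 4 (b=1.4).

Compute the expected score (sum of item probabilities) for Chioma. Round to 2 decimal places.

P(θ) = 1 / (1 + exp(−(θ − b)))
P_1 = 1/(1+e^{1.1800}) = 0.2351
P_2 = 1/(1+e^{0.7900}) = 0.3122
P_3 = 1/(1+e^{0.9000}) = 0.2891
P_4 = 1/(1+e^{1.7000}) = 0.1545
E[score] = 0.2351 + 0.3122 + 0.2891 + 0.1545 = 0.9907

0.99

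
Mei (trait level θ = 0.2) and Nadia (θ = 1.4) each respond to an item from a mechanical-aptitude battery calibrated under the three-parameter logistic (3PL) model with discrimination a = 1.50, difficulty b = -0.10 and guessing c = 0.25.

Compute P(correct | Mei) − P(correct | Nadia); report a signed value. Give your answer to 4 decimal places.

-0.2205

P(θ) = c + (1 − c) · 1 / (1 + exp(−a(θ − b)))
P(Mei) = 0.7080  [exponent 0.4500]
P(Nadia) = 0.9285  [exponent 2.2500]
Difference = 0.7080 − 0.9285 = -0.2205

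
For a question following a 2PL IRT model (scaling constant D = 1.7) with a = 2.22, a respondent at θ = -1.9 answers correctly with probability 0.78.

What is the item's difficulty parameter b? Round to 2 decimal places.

P(θ) = 1 / (1 + exp(−D·a(θ − b)))
logit(0.78) = ln(0.78/0.22) = 1.2657
b = θ − logit/(1.7·a) = -1.9 − 1.2657/3.7740 = -2.2354

-2.24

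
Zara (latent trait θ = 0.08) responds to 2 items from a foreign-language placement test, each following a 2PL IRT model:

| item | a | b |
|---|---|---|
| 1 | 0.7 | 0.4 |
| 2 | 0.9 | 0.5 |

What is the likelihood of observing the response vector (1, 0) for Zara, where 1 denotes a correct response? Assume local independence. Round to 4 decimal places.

0.2636

P(θ) = 1 / (1 + exp(−a(θ − b)))
P_1 = 1/(1+e^{0.2240}) = 0.4442
P_2 = 1/(1+e^{0.3780}) = 0.4066
L = P_1 × (1−P_2) = 0.4442 × 0.5934 = 0.26360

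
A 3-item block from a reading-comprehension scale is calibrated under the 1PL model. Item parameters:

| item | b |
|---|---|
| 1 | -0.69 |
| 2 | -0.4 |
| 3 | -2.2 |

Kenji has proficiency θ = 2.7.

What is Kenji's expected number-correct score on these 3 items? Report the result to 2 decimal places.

P(θ) = 1 / (1 + exp(−(θ − b)))
P_1 = 1/(1+e^{-3.3900}) = 0.9674
P_2 = 1/(1+e^{-3.1000}) = 0.9569
P_3 = 1/(1+e^{-4.9000}) = 0.9926
E[score] = 0.9674 + 0.9569 + 0.9926 = 2.9169

2.92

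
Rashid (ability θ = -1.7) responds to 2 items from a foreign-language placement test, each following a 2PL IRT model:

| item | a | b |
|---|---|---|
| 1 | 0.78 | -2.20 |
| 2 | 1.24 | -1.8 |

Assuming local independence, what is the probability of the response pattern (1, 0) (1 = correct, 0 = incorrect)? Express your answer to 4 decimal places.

0.2797

P(θ) = 1 / (1 + exp(−a(θ − b)))
P_1 = 1/(1+e^{-0.3900}) = 0.5963
P_2 = 1/(1+e^{-0.1240}) = 0.5310
L = P_1 × (1−P_2) = 0.5963 × 0.4690 = 0.27968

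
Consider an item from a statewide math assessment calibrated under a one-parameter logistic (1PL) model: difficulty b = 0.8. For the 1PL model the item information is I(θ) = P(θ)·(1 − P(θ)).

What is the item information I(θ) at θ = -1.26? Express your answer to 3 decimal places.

P = 1/(1+e^{2.0600}) = 0.1130
P(1−P) = 0.1130 × 0.8870 = 0.1003
I = P(1−P) = 0.10027

0.100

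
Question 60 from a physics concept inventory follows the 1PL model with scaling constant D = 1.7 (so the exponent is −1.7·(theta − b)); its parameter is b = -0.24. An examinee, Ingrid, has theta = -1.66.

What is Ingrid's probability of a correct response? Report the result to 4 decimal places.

0.0821

P(theta) = 1 / (1 + exp(−D·(theta − b)))
Exponent: 1.7 × (-1.66 − (-0.24)) = -2.4140
1/(1 + e^{2.4140}) = 0.0821
P = 0.0821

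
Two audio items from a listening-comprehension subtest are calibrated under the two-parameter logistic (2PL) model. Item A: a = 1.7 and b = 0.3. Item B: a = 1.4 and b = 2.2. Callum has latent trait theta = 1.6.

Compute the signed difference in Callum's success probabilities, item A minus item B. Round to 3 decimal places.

P(theta) = 1 / (1 + exp(−a(theta − b)))
P_A = 0.9011
P_B = 0.3015
P_A − P_B = 0.5996

0.600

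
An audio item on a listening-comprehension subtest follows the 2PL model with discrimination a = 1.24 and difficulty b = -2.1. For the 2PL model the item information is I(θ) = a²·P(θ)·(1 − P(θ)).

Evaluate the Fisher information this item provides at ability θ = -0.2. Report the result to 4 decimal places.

0.1216

P = 1/(1+e^{-2.3560}) = 0.9134
P(1−P) = 0.9134 × 0.0866 = 0.0791
I = a² × P(1−P) = 1.24² × 0.0791 = 0.12161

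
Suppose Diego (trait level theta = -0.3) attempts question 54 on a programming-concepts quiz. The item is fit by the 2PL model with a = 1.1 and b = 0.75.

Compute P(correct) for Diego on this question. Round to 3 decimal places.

0.240

P(theta) = 1 / (1 + exp(−a(theta − b)))
Exponent: 1.1 × (-0.3 − 0.75) = -1.1550
1/(1 + e^{1.1550}) = 0.2396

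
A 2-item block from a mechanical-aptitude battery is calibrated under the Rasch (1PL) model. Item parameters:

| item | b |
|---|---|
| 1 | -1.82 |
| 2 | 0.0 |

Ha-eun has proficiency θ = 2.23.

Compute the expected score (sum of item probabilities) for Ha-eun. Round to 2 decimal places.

1.89

P(θ) = 1 / (1 + exp(−(θ − b)))
P_1 = 1/(1+e^{-4.0500}) = 0.9829
P_2 = 1/(1+e^{-2.2300}) = 0.9029
E[score] = 0.9829 + 0.9029 = 1.8858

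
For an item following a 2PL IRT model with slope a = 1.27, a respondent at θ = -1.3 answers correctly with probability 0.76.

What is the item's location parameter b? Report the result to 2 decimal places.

P(θ) = 1 / (1 + exp(−a(θ − b)))
logit(0.76) = ln(0.76/0.24) = 1.1527
b = θ − logit/(a) = -1.3 − 1.1527/1.2700 = -2.2076

-2.21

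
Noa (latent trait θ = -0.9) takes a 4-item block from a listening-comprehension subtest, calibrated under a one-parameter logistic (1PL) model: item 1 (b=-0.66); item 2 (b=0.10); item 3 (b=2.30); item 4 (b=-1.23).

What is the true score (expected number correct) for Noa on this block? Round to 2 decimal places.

1.33

P(θ) = 1 / (1 + exp(−(θ − b)))
P_1 = 1/(1+e^{0.2400}) = 0.4403
P_2 = 1/(1+e^{1.0000}) = 0.2689
P_3 = 1/(1+e^{3.2000}) = 0.0392
P_4 = 1/(1+e^{-0.3300}) = 0.5818
E[score] = 0.4403 + 0.2689 + 0.0392 + 0.5818 = 1.3302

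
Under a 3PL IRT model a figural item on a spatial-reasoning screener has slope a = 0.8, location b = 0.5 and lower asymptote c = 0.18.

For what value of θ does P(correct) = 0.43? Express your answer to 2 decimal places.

-0.53

P(θ) = c + (1 − c) · 1 / (1 + exp(−a(θ − b)))
Remove guessing floor: (0.43 − 0.18)/(1 − 0.18) = 0.3049
logit = ln(0.3049/0.6951) = -0.8242
θ = b + logit/(a) = 0.5 + (-0.8242)/0.8000 = -0.5302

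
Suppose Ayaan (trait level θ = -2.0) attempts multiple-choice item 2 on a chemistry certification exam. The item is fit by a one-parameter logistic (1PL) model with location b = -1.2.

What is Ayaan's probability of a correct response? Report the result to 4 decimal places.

0.3100

P(θ) = 1 / (1 + exp(−(θ − b)))
Exponent: (-2.0 − (-1.2)) = -0.8000
1/(1 + e^{0.8000}) = 0.3100
P = 0.3100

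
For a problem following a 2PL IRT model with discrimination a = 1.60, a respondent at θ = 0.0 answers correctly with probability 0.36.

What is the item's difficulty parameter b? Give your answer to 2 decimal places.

0.36

P(θ) = 1 / (1 + exp(−a(θ − b)))
logit(0.36) = ln(0.36/0.64) = -0.5754
b = θ − logit/(a) = 0.0 − (-0.5754)/1.6000 = 0.3596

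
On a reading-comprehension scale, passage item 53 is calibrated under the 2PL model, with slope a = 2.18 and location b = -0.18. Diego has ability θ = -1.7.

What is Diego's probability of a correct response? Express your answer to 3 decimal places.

0.035

P(θ) = 1 / (1 + exp(−a(θ − b)))
Exponent: 2.18 × (-1.7 − (-0.18)) = -3.3136
1/(1 + e^{3.3136}) = 0.0351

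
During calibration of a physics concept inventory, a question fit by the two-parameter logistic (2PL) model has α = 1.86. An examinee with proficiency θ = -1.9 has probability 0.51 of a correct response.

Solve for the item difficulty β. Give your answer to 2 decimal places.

-1.92

P(θ) = 1 / (1 + exp(−α(θ − β)))
logit(0.51) = ln(0.51/0.49) = 0.0400
β = θ − logit/(α) = -1.9 − 0.0400/1.8600 = -1.9215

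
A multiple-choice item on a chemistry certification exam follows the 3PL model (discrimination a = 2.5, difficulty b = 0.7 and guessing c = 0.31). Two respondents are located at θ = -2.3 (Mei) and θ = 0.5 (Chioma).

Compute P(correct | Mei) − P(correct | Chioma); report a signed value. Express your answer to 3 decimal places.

-0.260

P(θ) = c + (1 − c) · 1 / (1 + exp(−a(θ − b)))
P(Mei) = 0.3104  [exponent -7.5000]
P(Chioma) = 0.5705  [exponent -0.5000]
Difference = 0.3104 − 0.5705 = -0.2601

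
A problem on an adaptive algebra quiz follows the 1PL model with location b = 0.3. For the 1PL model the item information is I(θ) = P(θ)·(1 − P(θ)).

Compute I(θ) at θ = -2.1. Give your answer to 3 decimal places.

P = 1/(1+e^{2.4000}) = 0.0832
P(1−P) = 0.0832 × 0.9168 = 0.0763
I = P(1−P) = 0.07625

0.076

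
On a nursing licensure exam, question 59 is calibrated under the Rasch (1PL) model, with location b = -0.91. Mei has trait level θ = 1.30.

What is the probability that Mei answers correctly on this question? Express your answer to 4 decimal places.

0.9011

P(θ) = 1 / (1 + exp(−(θ − b)))
Exponent: (1.30 − (-0.91)) = 2.2100
1/(1 + e^{-2.2100}) = 0.9011
P = 0.9011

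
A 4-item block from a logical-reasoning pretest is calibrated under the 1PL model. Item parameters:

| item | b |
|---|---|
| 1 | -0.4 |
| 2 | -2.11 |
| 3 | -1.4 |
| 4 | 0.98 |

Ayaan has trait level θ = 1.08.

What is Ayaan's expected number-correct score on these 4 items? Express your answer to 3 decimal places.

3.223

P(θ) = 1 / (1 + exp(−(θ − b)))
P_1 = 1/(1+e^{-1.4800}) = 0.8146
P_2 = 1/(1+e^{-3.1900}) = 0.9605
P_3 = 1/(1+e^{-2.4800}) = 0.9227
P_4 = 1/(1+e^{-0.1000}) = 0.5250
E[score] = 0.8146 + 0.9605 + 0.9227 + 0.5250 = 3.2227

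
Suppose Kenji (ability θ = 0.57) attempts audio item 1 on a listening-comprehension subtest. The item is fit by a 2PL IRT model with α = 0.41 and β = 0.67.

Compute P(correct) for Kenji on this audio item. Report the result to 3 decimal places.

P(θ) = 1 / (1 + exp(−α(θ − β)))
Exponent: 0.41 × (0.57 − 0.67) = -0.0410
1/(1 + e^{0.0410}) = 0.4898

0.490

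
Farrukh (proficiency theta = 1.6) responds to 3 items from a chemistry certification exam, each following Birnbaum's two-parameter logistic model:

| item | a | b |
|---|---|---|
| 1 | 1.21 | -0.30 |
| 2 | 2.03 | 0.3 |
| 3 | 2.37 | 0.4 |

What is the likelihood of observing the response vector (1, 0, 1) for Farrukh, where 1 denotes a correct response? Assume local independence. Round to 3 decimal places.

P(theta) = 1 / (1 + exp(−a(theta − b)))
P_1 = 1/(1+e^{-2.2990}) = 0.9088
P_2 = 1/(1+e^{-2.6390}) = 0.9333
P_3 = 1/(1+e^{-2.8440}) = 0.9450
L = P_1 × (1−P_2) × P_3 = 0.9088 × 0.0667 × 0.9450 = 0.05726

0.057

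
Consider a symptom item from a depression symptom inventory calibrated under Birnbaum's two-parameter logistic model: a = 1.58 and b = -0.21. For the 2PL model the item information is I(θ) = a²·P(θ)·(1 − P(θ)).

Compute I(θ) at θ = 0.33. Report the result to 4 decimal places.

P = 1/(1+e^{-0.8532}) = 0.7012
P(1−P) = 0.7012 × 0.2988 = 0.2095
I = a² × P(1−P) = 1.58² × 0.2095 = 0.52300

0.5230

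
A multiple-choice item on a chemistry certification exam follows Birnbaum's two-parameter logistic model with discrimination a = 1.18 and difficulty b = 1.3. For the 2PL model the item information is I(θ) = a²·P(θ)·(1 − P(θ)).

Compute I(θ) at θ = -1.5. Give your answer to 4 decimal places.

0.0476

P = 1/(1+e^{3.3040}) = 0.0354
P(1−P) = 0.0354 × 0.9646 = 0.0342
I = a² × P(1−P) = 1.18² × 0.0342 = 0.04759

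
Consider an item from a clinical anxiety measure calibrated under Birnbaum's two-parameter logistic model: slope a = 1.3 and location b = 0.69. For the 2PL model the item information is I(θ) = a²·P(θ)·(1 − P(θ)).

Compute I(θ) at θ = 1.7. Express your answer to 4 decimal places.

P = 1/(1+e^{-1.3130}) = 0.7880
P(1−P) = 0.7880 × 0.2120 = 0.1670
I = a² × P(1−P) = 1.3² × 0.1670 = 0.28231

0.2823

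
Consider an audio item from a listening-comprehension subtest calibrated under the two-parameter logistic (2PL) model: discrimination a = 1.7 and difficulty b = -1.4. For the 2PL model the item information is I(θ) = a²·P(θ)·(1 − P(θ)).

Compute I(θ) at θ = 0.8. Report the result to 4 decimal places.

0.0655

P = 1/(1+e^{-3.7400}) = 0.9768
P(1−P) = 0.9768 × 0.0232 = 0.0227
I = a² × P(1−P) = 1.7² × 0.0227 = 0.06550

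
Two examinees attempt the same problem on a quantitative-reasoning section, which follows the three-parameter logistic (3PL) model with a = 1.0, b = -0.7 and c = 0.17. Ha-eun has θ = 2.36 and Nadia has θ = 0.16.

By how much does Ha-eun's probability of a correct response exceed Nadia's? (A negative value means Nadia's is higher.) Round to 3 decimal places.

0.210

P(θ) = c + (1 − c) · 1 / (1 + exp(−a(θ − b)))
P(Ha-eun) = 0.9628  [exponent 3.0600]
P(Nadia) = 0.7532  [exponent 0.8600]
Difference = 0.9628 − 0.7532 = 0.2096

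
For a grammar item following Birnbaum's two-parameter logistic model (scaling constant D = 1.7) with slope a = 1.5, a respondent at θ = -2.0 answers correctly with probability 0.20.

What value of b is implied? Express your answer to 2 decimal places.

P(θ) = 1 / (1 + exp(−D·a(θ − b)))
logit(0.20) = ln(0.20/0.80) = -1.3863
b = θ − logit/(1.7·a) = -2.0 − (-1.3863)/2.5500 = -1.4564

-1.46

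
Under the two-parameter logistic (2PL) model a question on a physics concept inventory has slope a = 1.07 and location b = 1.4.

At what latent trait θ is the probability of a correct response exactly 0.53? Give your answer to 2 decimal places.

P(θ) = 1 / (1 + exp(−a(θ − b)))
logit = ln(0.5300/0.4700) = 0.1201
θ = b + logit/(a) = 1.4 + 0.1201/1.0700 = 1.5123

1.51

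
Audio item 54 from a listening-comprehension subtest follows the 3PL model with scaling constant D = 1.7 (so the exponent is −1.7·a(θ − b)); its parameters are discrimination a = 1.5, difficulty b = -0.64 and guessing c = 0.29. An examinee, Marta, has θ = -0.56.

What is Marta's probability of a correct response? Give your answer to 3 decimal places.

P(θ) = c + (1 − c) · 1 / (1 + exp(−D·a(θ − b)))
Exponent: 1.7 × 1.5 × (-0.56 − (-0.64)) = 0.2040
1/(1 + e^{-0.2040}) = 0.5508
P = 0.29 + 0.71 × 0.5508 = 0.6811

0.681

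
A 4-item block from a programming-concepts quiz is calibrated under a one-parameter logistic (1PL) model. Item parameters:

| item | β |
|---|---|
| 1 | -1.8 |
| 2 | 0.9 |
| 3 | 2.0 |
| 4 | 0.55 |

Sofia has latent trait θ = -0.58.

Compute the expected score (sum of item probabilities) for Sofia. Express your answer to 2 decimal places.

1.27

P(θ) = 1 / (1 + exp(−(θ − β)))
P_1 = 1/(1+e^{-1.2200}) = 0.7721
P_2 = 1/(1+e^{1.4800}) = 0.1854
P_3 = 1/(1+e^{2.5800}) = 0.0704
P_4 = 1/(1+e^{1.1300}) = 0.2442
E[score] = 0.7721 + 0.1854 + 0.0704 + 0.2442 = 1.2721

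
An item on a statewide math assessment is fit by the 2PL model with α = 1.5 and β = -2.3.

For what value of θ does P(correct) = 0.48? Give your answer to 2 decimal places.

P(θ) = 1 / (1 + exp(−α(θ − β)))
logit = ln(0.4800/0.5200) = -0.0800
θ = β + logit/(α) = -2.3 + (-0.0800)/1.5000 = -2.3534

-2.35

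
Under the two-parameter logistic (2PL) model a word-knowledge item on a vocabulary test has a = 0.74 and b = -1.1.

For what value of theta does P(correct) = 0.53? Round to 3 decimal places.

P(theta) = 1 / (1 + exp(−a(theta − b)))
logit = ln(0.5300/0.4700) = 0.1201
theta = b + logit/(a) = -1.1 + 0.1201/0.7400 = -0.9376

-0.938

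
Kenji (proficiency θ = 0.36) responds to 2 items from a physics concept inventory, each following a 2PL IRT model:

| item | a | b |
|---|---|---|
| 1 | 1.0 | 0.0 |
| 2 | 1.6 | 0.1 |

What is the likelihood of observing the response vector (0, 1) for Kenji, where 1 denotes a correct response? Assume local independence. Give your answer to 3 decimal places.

0.248

P(θ) = 1 / (1 + exp(−a(θ − b)))
P_1 = 1/(1+e^{-0.3600}) = 0.5890
P_2 = 1/(1+e^{-0.4160}) = 0.6025
L = (1−P_1) × P_2 = 0.4110 × 0.6025 = 0.24761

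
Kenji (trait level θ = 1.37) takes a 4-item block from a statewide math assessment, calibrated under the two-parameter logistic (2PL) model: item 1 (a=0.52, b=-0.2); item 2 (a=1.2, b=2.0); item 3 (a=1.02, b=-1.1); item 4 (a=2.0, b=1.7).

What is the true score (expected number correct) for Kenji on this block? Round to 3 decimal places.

2.279

P(θ) = 1 / (1 + exp(−a(θ − b)))
P_1 = 1/(1+e^{-0.8164}) = 0.6935
P_2 = 1/(1+e^{0.7560}) = 0.3195
P_3 = 1/(1+e^{-2.5194}) = 0.9255
P_4 = 1/(1+e^{0.6600}) = 0.3407
E[score] = 0.6935 + 0.3195 + 0.9255 + 0.3407 = 2.2792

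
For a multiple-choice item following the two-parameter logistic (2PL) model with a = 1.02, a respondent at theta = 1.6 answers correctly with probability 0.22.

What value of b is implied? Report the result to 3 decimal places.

P(theta) = 1 / (1 + exp(−a(theta − b)))
logit(0.22) = ln(0.22/0.78) = -1.2657
b = theta − logit/(a) = 1.6 − (-1.2657)/1.0200 = 2.8408

2.841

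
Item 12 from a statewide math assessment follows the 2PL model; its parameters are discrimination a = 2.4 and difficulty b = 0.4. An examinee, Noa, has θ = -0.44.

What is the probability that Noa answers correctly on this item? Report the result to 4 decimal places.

0.1175

P(θ) = 1 / (1 + exp(−a(θ − b)))
Exponent: 2.4 × (-0.44 − 0.4) = -2.0160
1/(1 + e^{2.0160}) = 0.1175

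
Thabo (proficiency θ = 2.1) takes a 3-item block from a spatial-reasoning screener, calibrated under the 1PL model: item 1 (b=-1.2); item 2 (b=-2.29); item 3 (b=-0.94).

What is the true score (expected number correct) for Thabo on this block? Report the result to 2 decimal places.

2.91

P(θ) = 1 / (1 + exp(−(θ − b)))
P_1 = 1/(1+e^{-3.3000}) = 0.9644
P_2 = 1/(1+e^{-4.3900}) = 0.9878
P_3 = 1/(1+e^{-3.0400}) = 0.9543
E[score] = 0.9644 + 0.9878 + 0.9543 = 2.9065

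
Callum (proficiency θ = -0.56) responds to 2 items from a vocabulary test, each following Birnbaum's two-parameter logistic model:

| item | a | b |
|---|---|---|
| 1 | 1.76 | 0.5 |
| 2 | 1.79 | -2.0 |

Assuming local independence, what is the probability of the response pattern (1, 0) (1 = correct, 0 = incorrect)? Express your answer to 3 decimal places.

0.009

P(θ) = 1 / (1 + exp(−a(θ − b)))
P_1 = 1/(1+e^{1.8656}) = 0.1341
P_2 = 1/(1+e^{-2.5776}) = 0.9294
L = P_1 × (1−P_2) = 0.1341 × 0.0706 = 0.00946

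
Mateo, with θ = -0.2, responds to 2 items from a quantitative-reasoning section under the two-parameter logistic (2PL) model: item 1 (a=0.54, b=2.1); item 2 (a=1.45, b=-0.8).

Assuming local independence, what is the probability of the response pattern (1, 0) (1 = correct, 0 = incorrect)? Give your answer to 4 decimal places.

0.0662

P(θ) = 1 / (1 + exp(−a(θ − b)))
P_1 = 1/(1+e^{1.2420}) = 0.2241
P_2 = 1/(1+e^{-0.8700}) = 0.7047
L = P_1 × (1−P_2) = 0.2241 × 0.2953 = 0.06616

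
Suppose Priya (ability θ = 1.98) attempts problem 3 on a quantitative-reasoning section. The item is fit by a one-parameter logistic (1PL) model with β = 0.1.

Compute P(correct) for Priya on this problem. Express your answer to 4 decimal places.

P(θ) = 1 / (1 + exp(−(θ − β)))
Exponent: (1.98 − 0.1) = 1.8800
1/(1 + e^{-1.8800}) = 0.8676
P = 0.8676

0.8676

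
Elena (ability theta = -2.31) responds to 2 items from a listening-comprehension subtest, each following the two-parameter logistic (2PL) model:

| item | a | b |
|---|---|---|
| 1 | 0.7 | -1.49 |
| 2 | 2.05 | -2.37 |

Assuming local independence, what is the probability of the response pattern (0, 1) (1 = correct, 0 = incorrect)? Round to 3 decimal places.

0.339

P(theta) = 1 / (1 + exp(−a(theta − b)))
P_1 = 1/(1+e^{0.5740}) = 0.3603
P_2 = 1/(1+e^{-0.1230}) = 0.5307
L = (1−P_1) × P_2 = 0.6397 × 0.5307 = 0.33949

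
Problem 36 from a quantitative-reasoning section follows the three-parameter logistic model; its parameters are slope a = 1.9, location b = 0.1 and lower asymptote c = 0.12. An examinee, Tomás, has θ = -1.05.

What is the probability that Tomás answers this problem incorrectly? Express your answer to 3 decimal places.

0.791

P(θ) = c + (1 − c) · 1 / (1 + exp(−a(θ − b)))
Exponent: 1.9 × (-1.05 − 0.1) = -2.1850
1/(1 + e^{2.1850}) = 0.1011
P = 0.12 + 0.88 × 0.1011 = 0.2090
P(incorrect) = 1 − 0.2090 = 0.7910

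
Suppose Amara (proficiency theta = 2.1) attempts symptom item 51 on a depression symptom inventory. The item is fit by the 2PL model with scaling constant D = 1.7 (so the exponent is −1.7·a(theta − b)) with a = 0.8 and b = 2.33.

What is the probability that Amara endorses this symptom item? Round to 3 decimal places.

P(theta) = 1 / (1 + exp(−D·a(theta − b)))
Exponent: 1.7 × 0.8 × (2.1 − 2.33) = -0.3128
1/(1 + e^{0.3128}) = 0.4224
P = 0.4224

0.422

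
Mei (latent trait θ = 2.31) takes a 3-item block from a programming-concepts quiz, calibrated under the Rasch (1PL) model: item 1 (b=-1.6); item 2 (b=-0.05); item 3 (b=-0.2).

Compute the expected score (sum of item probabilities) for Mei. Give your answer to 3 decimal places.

P(θ) = 1 / (1 + exp(−(θ − b)))
P_1 = 1/(1+e^{-3.9100}) = 0.9804
P_2 = 1/(1+e^{-2.3600}) = 0.9137
P_3 = 1/(1+e^{-2.5100}) = 0.9248
E[score] = 0.9804 + 0.9137 + 0.9248 = 2.8189

2.819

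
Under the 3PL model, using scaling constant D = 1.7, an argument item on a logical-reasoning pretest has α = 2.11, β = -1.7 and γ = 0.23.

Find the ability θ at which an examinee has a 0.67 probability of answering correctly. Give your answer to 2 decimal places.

P(θ) = γ + (1 − γ) · 1 / (1 + exp(−D·α(θ − β)))
Remove guessing floor: (0.67 − 0.23)/(1 − 0.23) = 0.5714
logit = ln(0.5714/0.4286) = 0.2877
θ = β + logit/(1.7·α) = -1.7 + 0.2877/3.5870 = -1.6198

-1.62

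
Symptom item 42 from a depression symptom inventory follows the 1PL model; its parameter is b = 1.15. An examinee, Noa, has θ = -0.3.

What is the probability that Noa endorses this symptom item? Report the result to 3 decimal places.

0.190

P(θ) = 1 / (1 + exp(−(θ − b)))
Exponent: (-0.3 − 1.15) = -1.4500
1/(1 + e^{1.4500}) = 0.1900
P = 0.1900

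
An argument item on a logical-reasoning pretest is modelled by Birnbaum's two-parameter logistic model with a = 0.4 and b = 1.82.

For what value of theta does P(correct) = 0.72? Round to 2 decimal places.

P(theta) = 1 / (1 + exp(−a(theta − b)))
logit = ln(0.7200/0.2800) = 0.9445
theta = b + logit/(a) = 1.82 + 0.9445/0.4000 = 4.1812

4.18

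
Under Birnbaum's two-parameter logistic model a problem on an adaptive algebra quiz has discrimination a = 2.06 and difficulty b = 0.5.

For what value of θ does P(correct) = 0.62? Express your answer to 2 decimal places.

0.74

P(θ) = 1 / (1 + exp(−a(θ − b)))
logit = ln(0.6200/0.3800) = 0.4895
θ = b + logit/(a) = 0.5 + 0.4895/2.0600 = 0.7376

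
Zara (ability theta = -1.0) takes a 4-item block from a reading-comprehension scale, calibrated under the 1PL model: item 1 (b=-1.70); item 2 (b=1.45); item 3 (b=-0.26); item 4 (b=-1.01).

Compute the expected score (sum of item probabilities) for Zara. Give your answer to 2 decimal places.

1.57

P(theta) = 1 / (1 + exp(−(theta − b)))
P_1 = 1/(1+e^{-0.7000}) = 0.6682
P_2 = 1/(1+e^{2.4500}) = 0.0794
P_3 = 1/(1+e^{0.7400}) = 0.3230
P_4 = 1/(1+e^{-0.0100}) = 0.5025
E[score] = 0.6682 + 0.0794 + 0.3230 + 0.5025 = 1.5731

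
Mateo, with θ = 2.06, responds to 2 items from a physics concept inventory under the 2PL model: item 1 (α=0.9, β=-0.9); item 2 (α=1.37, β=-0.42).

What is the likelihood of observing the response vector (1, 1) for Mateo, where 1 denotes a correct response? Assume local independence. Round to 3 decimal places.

P(θ) = 1 / (1 + exp(−α(θ − β)))
P_1 = 1/(1+e^{-2.6640}) = 0.9349
P_2 = 1/(1+e^{-3.3976}) = 0.9676
L = P_1 × P_2 = 0.9349 × 0.9676 = 0.90461

0.905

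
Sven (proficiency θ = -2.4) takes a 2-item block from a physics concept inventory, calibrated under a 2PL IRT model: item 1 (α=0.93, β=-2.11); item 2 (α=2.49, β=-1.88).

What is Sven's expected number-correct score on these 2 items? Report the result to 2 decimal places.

0.65

P(θ) = 1 / (1 + exp(−α(θ − β)))
P_1 = 1/(1+e^{0.2697}) = 0.4330
P_2 = 1/(1+e^{1.2948}) = 0.2150
E[score] = 0.4330 + 0.2150 = 0.6480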